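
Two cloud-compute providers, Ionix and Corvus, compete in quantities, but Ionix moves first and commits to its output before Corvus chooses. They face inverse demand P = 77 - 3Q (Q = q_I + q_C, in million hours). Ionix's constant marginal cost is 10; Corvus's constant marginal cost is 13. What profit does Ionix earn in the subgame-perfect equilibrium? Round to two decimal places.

204.17

Solve by backward induction. Given q_I, the follower Corvus maximises π_C = (77 - 3q_I - 3q_C)q_C - 13q_C.
∂π_C/∂q_C = 64 - 3q_I - 6q_C = 0 gives the reaction function q_C = (64 - 3q_I)/6.
Ionix substitutes q_C(q_I) into its own profit: π_I = q_I(77 - 3q_I - (64 - 3q_I)/2) - 10q_I = (45 - (3/2)q_I)q_I - 10q_I.
Leader FOC: 35 - 3q_I = 0, so q_I = 35/3.
Then q_C = (64 - 3·(35/3))/6 = 29/6.
Price P = 77 - 3·(33/2) = 55/2.
Ionix's profit: (55/2 - 10)·(35/3) = 1225/6.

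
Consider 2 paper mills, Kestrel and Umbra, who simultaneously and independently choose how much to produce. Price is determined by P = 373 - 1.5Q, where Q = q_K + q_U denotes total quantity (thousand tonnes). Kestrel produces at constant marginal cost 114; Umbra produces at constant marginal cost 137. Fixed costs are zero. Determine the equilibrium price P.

208

Kestrel's profit: π_K = (373 - 1.5Q)q_K - (114q_K). Setting ∂π_K/∂q_K = 0: 259 - 3q_K - (3/2)(q_U) = 0.
Umbra's first-order condition: 236 - 3q_U - (3/2)(q_K) = 0.
Rearranging gives the reaction functions q_K = (259 - (3/2)q_U)/3 and q_U = (236 - (3/2)q_K)/3.
Substituting one into the other gives q_K = 188/3 and q_U = 142/3.
Total output Q = 110, so price P = 373 - (3/2)·110 = 208.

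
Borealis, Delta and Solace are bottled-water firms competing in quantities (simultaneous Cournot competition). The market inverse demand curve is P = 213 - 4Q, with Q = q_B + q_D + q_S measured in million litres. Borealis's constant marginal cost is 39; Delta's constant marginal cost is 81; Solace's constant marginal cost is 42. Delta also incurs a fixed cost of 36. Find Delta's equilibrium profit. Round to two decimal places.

Borealis's profit: π_B = (213 - 4Q)q_B - (39q_B). Setting ∂π_B/∂q_B = 0: 174 - 8q_B - 4(q_D + q_S) = 0.
Delta's profit: π_D = (213 - 4Q)q_D - (81q_D). Setting ∂π_D/∂q_D = 0: 132 - 8q_D - 4(q_B + q_S) = 0.
Solace's first-order condition: 171 - 8q_S - 4(q_B + q_D) = 0.
Adding the 3 conditions: 477 − 8Q − 8Q = 0, i.e. Q = 477/16.
Back-substituting: q_B = (174 − 477/4)/4 = 219/16, q_D = (132 − 477/4)/4 = 51/16, q_S = (171 − 477/4)/4 = 207/16.
Price P = 213 - 4·(477/16) = 375/4.
Delta's profit: (375/4 - 81)·(51/16) - 36 = 297/64.

4.64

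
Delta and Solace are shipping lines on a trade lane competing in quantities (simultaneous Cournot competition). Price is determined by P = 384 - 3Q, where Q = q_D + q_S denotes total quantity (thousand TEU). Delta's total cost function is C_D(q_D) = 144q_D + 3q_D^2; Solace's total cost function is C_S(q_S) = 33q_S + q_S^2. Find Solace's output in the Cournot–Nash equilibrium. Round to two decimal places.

Delta's profit: π_D = (384 - 3Q)q_D - (144q_D + 3q_D²). Setting ∂π_D/∂q_D = 0: 240 - 12q_D - 3(q_S) = 0.
Solace's first-order condition: 351 - 8q_S - 3(q_D) = 0.
Best responses: q_D = (240 - 3q_S)/12, q_S = (351 - 3q_D)/8.
Solving the pair: q_D = 289/29, q_S = 1164/29.

40.14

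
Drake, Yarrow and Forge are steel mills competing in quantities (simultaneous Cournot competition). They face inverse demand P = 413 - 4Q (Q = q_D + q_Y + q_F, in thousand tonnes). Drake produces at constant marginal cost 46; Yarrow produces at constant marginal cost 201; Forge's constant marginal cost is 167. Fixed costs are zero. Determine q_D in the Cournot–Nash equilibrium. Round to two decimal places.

40.19

Drake's profit: π_D = (413 - 4Q)q_D - (46q_D). Setting ∂π_D/∂q_D = 0: 367 - 8q_D - 4(q_Y + q_F) = 0.
Yarrow's profit: π_Y = (413 - 4Q)q_Y - (201q_Y). Setting ∂π_Y/∂q_Y = 0: 212 - 8q_Y - 4(q_D + q_F) = 0.
Forge's profit: π_F = (413 - 4Q)q_F - (167q_F). Setting ∂π_F/∂q_F = 0: 246 - 8q_F - 4(q_D + q_Y) = 0.
Adding the 3 first-order conditions: 825 − 16Q = 0, so Q = 825/16.
Back-substituting: q_D = (367 − 825/4)/4 = 643/16, q_Y = (212 − 825/4)/4 = 23/16, q_F = (246 − 825/4)/4 = 159/16.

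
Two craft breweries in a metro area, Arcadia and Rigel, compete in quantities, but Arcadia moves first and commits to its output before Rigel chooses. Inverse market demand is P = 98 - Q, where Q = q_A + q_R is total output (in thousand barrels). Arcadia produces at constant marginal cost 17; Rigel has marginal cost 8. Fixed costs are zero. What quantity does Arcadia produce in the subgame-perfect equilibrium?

Solve by backward induction. Given q_A, the follower Rigel maximises π_R = (98 - q_A - q_R)q_R - 8q_R.
Follower FOC: 90 - q_A - 2q_R = 0, so q_R(q_A) = (90 - q_A)/2.
Arcadia substitutes q_R(q_A) into its own profit: π_A = q_A(98 - q_A - (90 - q_A)/2) - 17q_A = (53 - (1/2)q_A)q_A - 17q_A.
The leader's first-order condition 36 - q_A = 0 yields q_A = 36.
Then q_R = (90 - 36)/2 = 27.

36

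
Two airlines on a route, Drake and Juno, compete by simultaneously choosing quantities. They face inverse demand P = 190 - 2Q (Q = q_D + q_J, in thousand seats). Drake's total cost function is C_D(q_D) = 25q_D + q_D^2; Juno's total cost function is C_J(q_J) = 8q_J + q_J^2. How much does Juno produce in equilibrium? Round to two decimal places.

23.81

Drake's profit: π_D = (190 - 2Q)q_D - (25q_D + q_D²). Setting ∂π_D/∂q_D = 0: 165 - 6q_D - 2(q_J) = 0.
Juno's first-order condition: 182 - 6q_J - 2(q_D) = 0.
So q_D = (165 - 2q_J)/6 and q_J = (182 - 2q_D)/6.
Substituting one into the other gives q_D = 313/16 and q_J = 381/16.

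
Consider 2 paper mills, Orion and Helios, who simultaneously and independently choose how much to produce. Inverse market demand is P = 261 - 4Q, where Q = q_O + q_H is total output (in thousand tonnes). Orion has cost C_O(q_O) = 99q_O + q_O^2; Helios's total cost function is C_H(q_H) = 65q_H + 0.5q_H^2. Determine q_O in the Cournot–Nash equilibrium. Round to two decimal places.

Orion's profit: π_O = (261 - 4Q)q_O - (99q_O + q_O²). Setting ∂π_O/∂q_O = 0: 162 - 10q_O - 4(q_H) = 0.
Helios's profit: π_H = (261 - 4Q)q_H - (65q_H + (1/2)q_H²). Setting ∂π_H/∂q_H = 0: 196 - 9q_H - 4(q_O) = 0.
So q_O = (162 - 4q_H)/10 and q_H = (196 - 4q_O)/9.
Solving the pair: q_O = 337/37, q_H = 656/37.

9.11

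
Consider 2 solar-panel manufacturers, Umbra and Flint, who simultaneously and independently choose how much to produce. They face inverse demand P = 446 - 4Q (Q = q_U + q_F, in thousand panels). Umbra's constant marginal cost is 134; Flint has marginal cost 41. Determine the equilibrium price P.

207

Umbra's profit: π_U = (446 - 4Q)q_U - (134q_U). Setting ∂π_U/∂q_U = 0: 312 - 8q_U - 4(q_F) = 0.
Flint's profit: π_F = (446 - 4Q)q_F - (41q_F). Setting ∂π_F/∂q_F = 0: 405 - 8q_F - 4(q_U) = 0.
So q_U = (312 - 4q_F)/8 and q_F = (405 - 4q_U)/8.
Substituting one into the other gives q_U = 73/4 and q_F = 83/2.
Total output Q = 239/4, so price P = 446 - 4·(239/4) = 207.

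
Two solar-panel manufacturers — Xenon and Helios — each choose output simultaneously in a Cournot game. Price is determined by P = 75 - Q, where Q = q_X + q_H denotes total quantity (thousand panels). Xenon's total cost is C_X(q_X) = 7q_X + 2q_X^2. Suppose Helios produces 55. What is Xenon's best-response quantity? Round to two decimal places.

2.17

With the rival's output fixed at 55, Xenon's profit is π_X = (75 - 55 - q_X)q_X - (7q_X + 2q_X²) = (20 - q_X)q_X - (7q_X + 2q_X²).
∂π_X/∂q_X = 13 - 6q_X = 0, so q_X = 13/6.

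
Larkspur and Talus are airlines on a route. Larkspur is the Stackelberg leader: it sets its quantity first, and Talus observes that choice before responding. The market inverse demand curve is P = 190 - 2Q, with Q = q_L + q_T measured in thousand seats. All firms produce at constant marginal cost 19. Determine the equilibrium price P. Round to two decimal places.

Solve by backward induction. Given q_L, the follower Talus maximises π_T = (190 - 2q_L - 2q_T)q_T - 19q_T.
Follower FOC: 171 - 2q_L - 4q_T = 0, so q_T(q_L) = (171 - 2q_L)/4.
Larkspur substitutes q_T(q_L) into its own profit: π_L = q_L(190 - 2q_L - (171 - 2q_L)/2) - 19q_L = (209/2 - q_L)q_L - 19q_L.
Maximising: ∂π_L/∂q_L = 171/2 - 2q_L = 0, giving q_L = 171/4.
Then q_T = (171 - 2·(171/4))/4 = 171/8.
Total output Q = 513/8, so price P = 190 - 2·(513/8) = 247/4.

61.75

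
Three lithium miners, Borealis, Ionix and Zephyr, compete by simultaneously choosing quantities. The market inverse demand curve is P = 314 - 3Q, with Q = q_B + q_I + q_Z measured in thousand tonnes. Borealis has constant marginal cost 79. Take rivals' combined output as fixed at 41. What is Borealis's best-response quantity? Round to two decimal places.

18.67

With rivals' combined output fixed at 41, Borealis's profit is π_B = (314 - 3·41 - 3q_B)q_B - (79q_B) = (191 - 3q_B)q_B - (79q_B).
∂π_B/∂q_B = 112 - 6q_B = 0, so q_B = 56/3.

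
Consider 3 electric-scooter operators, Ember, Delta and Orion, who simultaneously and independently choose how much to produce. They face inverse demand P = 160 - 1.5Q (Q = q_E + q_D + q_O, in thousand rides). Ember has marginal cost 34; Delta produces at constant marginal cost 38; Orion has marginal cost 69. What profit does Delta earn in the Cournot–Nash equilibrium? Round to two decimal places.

925.04

Ember's profit: π_E = (160 - 1.5Q)q_E - (34q_E). Setting ∂π_E/∂q_E = 0: 126 - 3q_E - (3/2)(q_D + q_O) = 0.
Delta's first-order condition: 122 - 3q_D - (3/2)(q_E + q_O) = 0.
Orion's first-order condition: 91 - 3q_O - (3/2)(q_E + q_D) = 0.
Adding the 3 conditions: 339 − 3Q − 3Q = 0, i.e. Q = 113/2.
Back-substituting: q_E = (126 − 339/4)/(3/2) = 55/2, q_D = (122 − 339/4)/(3/2) = 149/6, q_O = (91 − 339/4)/(3/2) = 25/6.
Price P = 160 - (3/2)·(113/2) = 301/4.
Delta's profit: (301/4 - 38)·(149/6) = 925.0417.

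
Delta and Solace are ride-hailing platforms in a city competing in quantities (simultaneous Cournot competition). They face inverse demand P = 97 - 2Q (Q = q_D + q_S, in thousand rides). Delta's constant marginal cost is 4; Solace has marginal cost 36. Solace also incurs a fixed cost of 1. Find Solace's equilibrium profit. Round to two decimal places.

Delta's profit: π_D = (97 - 2Q)q_D - (4q_D). Setting ∂π_D/∂q_D = 0: 93 - 4q_D - 2(q_S) = 0.
Solace's first-order condition: 61 - 4q_S - 2(q_D) = 0.
Best responses: q_D = (93 - 2q_S)/4, q_S = (61 - 2q_D)/4.
Solving the pair: q_D = 125/6, q_S = 29/6.
Price P = 97 - 2·(77/3) = 137/3.
Solace's profit: (137/3 - 36)·(29/6) - 1 = 823/18.

45.72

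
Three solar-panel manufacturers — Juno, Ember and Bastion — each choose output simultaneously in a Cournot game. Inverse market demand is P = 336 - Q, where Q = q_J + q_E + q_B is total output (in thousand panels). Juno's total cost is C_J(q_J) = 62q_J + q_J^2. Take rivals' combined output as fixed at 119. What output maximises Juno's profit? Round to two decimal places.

With rivals' combined output fixed at 119, Juno's profit is π_J = (336 - 119 - q_J)q_J - (62q_J + q_J²) = (217 - q_J)q_J - (62q_J + q_J²).
∂π_J/∂q_J = 155 - 4q_J = 0, so q_J = 155/4.

38.75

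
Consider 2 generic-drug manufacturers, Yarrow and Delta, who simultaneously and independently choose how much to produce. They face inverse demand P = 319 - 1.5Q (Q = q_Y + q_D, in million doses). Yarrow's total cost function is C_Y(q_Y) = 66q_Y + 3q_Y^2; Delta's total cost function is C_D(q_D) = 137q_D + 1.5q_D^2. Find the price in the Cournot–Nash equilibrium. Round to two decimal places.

246.43

Yarrow's profit: π_Y = (319 - 1.5Q)q_Y - (66q_Y + 3q_Y²). Setting ∂π_Y/∂q_Y = 0: 253 - 9q_Y - (3/2)(q_D) = 0.
Delta's first-order condition: 182 - 6q_D - (3/2)(q_Y) = 0.
Best responses: q_Y = (253 - (3/2)q_D)/9, q_D = (182 - (3/2)q_Y)/6.
Solving the pair: q_Y = 1660/69, q_D = 1678/69.
Total output Q = 48.3768, so price P = 319 - (3/2)·48.3768 = 246.4348.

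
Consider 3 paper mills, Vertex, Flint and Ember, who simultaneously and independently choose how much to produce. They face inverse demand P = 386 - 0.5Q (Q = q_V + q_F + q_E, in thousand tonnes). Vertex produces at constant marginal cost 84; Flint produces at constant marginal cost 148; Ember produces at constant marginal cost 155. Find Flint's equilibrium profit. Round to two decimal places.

Vertex's profit: π_V = (386 - 0.5Q)q_V - (84q_V). Setting ∂π_V/∂q_V = 0: 302 - q_V - (1/2)(q_F + q_E) = 0.
Flint's first-order condition: 238 - q_F - (1/2)(q_V + q_E) = 0.
Ember's first-order condition: 231 - q_E - (1/2)(q_V + q_F) = 0.
Adding the 3 first-order conditions: 771 − 2Q = 0, so Q = 771/2.
Back-substituting: q_V = (302 − 771/4)/(1/2) = 437/2, q_F = (238 − 771/4)/(1/2) = 181/2, q_E = (231 − 771/4)/(1/2) = 153/2.
Price P = 386 - (1/2)·(771/2) = 773/4.
Flint's profit: (773/4 - 148)·(181/2) = 4095.1250.

4095.13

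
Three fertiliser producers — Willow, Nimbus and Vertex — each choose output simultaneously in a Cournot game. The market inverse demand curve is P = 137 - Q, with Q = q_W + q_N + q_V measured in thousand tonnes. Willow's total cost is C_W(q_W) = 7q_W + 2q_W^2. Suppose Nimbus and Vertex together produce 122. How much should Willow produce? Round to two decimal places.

With rivals' combined output fixed at 122, Willow's profit is π_W = (137 - 122 - q_W)q_W - (7q_W + 2q_W²) = (15 - q_W)q_W - (7q_W + 2q_W²).
∂π_W/∂q_W = 8 - 6q_W = 0, so q_W = 4/3.

1.33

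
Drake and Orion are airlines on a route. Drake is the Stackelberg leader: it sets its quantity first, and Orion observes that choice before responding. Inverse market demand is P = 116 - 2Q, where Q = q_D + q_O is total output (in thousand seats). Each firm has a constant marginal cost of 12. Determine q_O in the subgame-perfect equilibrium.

Solve by backward induction. Given q_D, the follower Orion maximises π_O = (116 - 2q_D - 2q_O)q_O - 12q_O.
∂π_O/∂q_O = 104 - 2q_D - 4q_O = 0 gives the reaction function q_O = (104 - 2q_D)/4.
The leader anticipates this reaction. Substituting into P = 116 - 2Q gives P = 64 - q_D, so π_D = (64 - q_D)q_D - 12q_D.
Leader FOC: 52 - 2q_D = 0, so q_D = 26.
Then q_O = (104 - 2·26)/4 = 13.

13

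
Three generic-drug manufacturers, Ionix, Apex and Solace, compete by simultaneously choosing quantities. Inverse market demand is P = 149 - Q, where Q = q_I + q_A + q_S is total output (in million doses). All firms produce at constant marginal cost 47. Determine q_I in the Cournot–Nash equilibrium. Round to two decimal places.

25.50

A representative firm's profit is π_i = q_i(149 - Q) - 47q_i.
First-order condition (treating rivals' output as given): 102 - 2q_i - Σ_{j≠i} q_j = 0.
With identical firms every q_j equals q_i, so Σ_{j≠i} q_j = 2q_i and 102 = 4q_i, giving q_i = 51/2.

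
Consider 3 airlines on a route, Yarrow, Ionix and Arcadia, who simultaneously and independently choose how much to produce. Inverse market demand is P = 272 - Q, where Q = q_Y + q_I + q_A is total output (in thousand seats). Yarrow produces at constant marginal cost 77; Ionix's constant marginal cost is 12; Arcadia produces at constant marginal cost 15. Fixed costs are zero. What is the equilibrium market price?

94

Yarrow's profit: π_Y = (272 - Q)q_Y - (77q_Y). Setting ∂π_Y/∂q_Y = 0: 195 - 2q_Y - (q_I + q_A) = 0.
Ionix's first-order condition: 260 - 2q_I - (q_Y + q_A) = 0.
Arcadia's first-order condition: 257 - 2q_A - (q_Y + q_I) = 0.
Summing all 3 equations gives 712 − 4Q = 0, hence Q = 178.
Back-substituting: q_Y = (195 − 178) = 17, q_I = (260 − 178) = 82, q_A = (257 − 178) = 79.
Total output Q = 178, so price P = 272 - 178 = 94.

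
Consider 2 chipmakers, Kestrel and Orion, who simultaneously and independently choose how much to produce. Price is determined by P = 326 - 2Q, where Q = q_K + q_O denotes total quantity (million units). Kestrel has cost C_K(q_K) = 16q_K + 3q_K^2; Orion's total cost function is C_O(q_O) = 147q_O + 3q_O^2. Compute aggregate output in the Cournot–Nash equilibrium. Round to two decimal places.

40.75

Kestrel's profit: π_K = (326 - 2Q)q_K - (16q_K + 3q_K²). Setting ∂π_K/∂q_K = 0: 310 - 10q_K - 2(q_O) = 0.
Orion's first-order condition: 179 - 10q_O - 2(q_K) = 0.
Best responses: q_K = (310 - 2q_O)/10, q_O = (179 - 2q_K)/10.
Substituting one into the other gives q_K = 457/16 and q_O = 195/16.
Total output Q = 457/16 + 195/16 = 163/4.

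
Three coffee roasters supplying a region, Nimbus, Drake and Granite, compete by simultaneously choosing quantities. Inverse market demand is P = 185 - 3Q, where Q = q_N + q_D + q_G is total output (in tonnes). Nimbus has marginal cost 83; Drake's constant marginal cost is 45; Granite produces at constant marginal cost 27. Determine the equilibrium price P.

85

Nimbus's profit: π_N = (185 - 3Q)q_N - (83q_N). Setting ∂π_N/∂q_N = 0: 102 - 6q_N - 3(q_D + q_G) = 0.
Drake's first-order condition: 140 - 6q_D - 3(q_N + q_G) = 0.
Granite's first-order condition: 158 - 6q_G - 3(q_N + q_D) = 0.
Adding the 3 first-order conditions: 400 − 12Q = 0, so Q = 100/3.
Back-substituting: q_N = (102 − 100)/3 = 2/3, q_D = (140 − 100)/3 = 40/3, q_G = (158 − 100)/3 = 58/3.
Total output Q = 100/3, so price P = 185 - 3·(100/3) = 85.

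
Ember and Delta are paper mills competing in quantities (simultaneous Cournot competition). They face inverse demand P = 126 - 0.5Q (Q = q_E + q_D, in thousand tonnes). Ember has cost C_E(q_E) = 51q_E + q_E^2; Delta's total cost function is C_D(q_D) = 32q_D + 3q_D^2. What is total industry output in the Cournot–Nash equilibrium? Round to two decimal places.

Ember's profit: π_E = (126 - 0.5Q)q_E - (51q_E + q_E²). Setting ∂π_E/∂q_E = 0: 75 - 3q_E - (1/2)(q_D) = 0.
Delta's first-order condition: 94 - 7q_D - (1/2)(q_E) = 0.
Best responses: q_E = (75 - (1/2)q_D)/3, q_D = (94 - (1/2)q_E)/7.
Solving the pair: q_E = 1912/83, q_D = 978/83.
Total output Q = 1912/83 + 978/83 = 34.8193.

34.82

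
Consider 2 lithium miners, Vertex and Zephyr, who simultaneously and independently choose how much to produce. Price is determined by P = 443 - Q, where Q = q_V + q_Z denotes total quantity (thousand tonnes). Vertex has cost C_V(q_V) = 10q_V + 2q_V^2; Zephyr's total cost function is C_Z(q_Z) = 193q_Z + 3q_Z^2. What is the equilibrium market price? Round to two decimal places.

Vertex's profit: π_V = (443 - Q)q_V - (10q_V + 2q_V²). Setting ∂π_V/∂q_V = 0: 433 - 6q_V - (q_Z) = 0.
Zephyr's profit: π_Z = (443 - Q)q_Z - (193q_Z + 3q_Z²). Setting ∂π_Z/∂q_Z = 0: 250 - 8q_Z - (q_V) = 0.
So q_V = (433 - q_Z)/6 and q_Z = (250 - q_V)/8.
Substituting one into the other gives q_V = 68.3830 and q_Z = 1067/47.
Total output Q = 91.0851, so price P = 443 - 91.0851 = 351.9149.

351.91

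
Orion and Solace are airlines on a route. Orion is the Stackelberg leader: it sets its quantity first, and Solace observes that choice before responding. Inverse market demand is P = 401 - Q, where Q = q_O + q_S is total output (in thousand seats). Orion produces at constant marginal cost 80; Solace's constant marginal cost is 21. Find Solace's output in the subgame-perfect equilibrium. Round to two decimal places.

The follower Solace best-responds to any q_O: π_S = (401 - Q)q_S - 21q_S.
Setting the follower's marginal profit to zero, 380 - q_O - 2q_S = 0, i.e. q_S = (380 - q_O)/2.
The leader anticipates this reaction. Substituting into P = 401 - Q gives P = 211 - (1/2)q_O, so π_O = (211 - (1/2)q_O)q_O - 80q_O.
Maximising: ∂π_O/∂q_O = 131 - q_O = 0, giving q_O = 131.
Then q_S = (380 - 131)/2 = 249/2.

124.50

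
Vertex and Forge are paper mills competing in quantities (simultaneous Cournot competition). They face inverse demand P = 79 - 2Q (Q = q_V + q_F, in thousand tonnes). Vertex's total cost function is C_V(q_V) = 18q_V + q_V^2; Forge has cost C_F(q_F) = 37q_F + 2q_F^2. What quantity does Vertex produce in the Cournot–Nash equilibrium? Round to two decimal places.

Vertex's profit: π_V = (79 - 2Q)q_V - (18q_V + q_V²). Setting ∂π_V/∂q_V = 0: 61 - 6q_V - 2(q_F) = 0.
Forge's profit: π_F = (79 - 2Q)q_F - (37q_F + 2q_F²). Setting ∂π_F/∂q_F = 0: 42 - 8q_F - 2(q_V) = 0.
Rearranging gives the reaction functions q_V = (61 - 2q_F)/6 and q_F = (42 - 2q_V)/8.
Solving the pair: q_V = 101/11, q_F = 65/22.

9.18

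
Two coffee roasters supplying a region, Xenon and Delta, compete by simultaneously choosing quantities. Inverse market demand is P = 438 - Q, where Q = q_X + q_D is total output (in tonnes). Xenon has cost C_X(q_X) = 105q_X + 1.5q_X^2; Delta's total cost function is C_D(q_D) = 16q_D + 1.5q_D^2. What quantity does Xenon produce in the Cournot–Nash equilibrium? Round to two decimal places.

51.79

Xenon's profit: π_X = (438 - Q)q_X - (105q_X + (3/2)q_X²). Setting ∂π_X/∂q_X = 0: 333 - 5q_X - (q_D) = 0.
Delta's first-order condition: 422 - 5q_D - (q_X) = 0.
So q_X = (333 - q_D)/5 and q_D = (422 - q_X)/5.
Solving the pair: q_X = 1243/24, q_D = 1777/24.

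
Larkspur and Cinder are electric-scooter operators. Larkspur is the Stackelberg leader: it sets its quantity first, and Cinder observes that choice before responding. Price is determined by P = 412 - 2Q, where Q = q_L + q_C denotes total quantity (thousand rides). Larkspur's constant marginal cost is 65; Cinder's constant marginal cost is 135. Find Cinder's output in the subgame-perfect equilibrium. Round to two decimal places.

The follower Cinder best-responds to any q_L: π_C = (412 - 2Q)q_C - 135q_C.
∂π_C/∂q_C = 277 - 2q_L - 4q_C = 0 gives the reaction function q_C = (277 - 2q_L)/4.
The leader anticipates this reaction. Substituting into P = 412 - 2Q gives P = 547/2 - q_L, so π_L = (547/2 - q_L)q_L - 65q_L.
Leader FOC: 417/2 - 2q_L = 0, so q_L = 417/4.
Then q_C = (277 - 2·(417/4))/4 = 137/8.

17.13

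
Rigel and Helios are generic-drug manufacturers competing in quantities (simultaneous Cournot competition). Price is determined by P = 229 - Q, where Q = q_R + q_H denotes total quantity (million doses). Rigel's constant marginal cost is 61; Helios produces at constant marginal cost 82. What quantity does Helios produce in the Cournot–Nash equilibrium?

Rigel's profit: π_R = (229 - Q)q_R - (61q_R). Setting ∂π_R/∂q_R = 0: 168 - 2q_R - (q_H) = 0.
Helios's first-order condition: 147 - 2q_H - (q_R) = 0.
Best responses: q_R = (168 - q_H)/2, q_H = (147 - q_R)/2.
Solving the pair: q_R = 63, q_H = 42.

42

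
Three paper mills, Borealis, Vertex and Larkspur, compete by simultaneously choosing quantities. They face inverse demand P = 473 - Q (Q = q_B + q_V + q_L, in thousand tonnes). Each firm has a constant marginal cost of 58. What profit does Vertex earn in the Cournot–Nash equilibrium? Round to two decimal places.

10764.06

Each firm earns π_i = (473 - Q)q_i - 58q_i.
First-order condition (treating rivals' output as given): 415 - 2q_i - Σ_{j≠i} q_j = 0.
By symmetry each firm produces the same amount; substituting Σ_{j≠i} q_j = 2q_i yields q_i = 415/4.
Price P = 473 - 1245/4 = 647/4.
Vertex's profit: (647/4 - 58)·(415/4) = 10764.0625.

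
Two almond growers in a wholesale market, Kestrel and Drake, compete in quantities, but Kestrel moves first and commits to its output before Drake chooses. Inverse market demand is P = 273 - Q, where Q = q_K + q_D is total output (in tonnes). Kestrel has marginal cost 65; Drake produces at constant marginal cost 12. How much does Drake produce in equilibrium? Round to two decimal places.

The follower Drake best-responds to any q_K: π_D = (273 - Q)q_D - 12q_D.
Setting the follower's marginal profit to zero, 261 - q_K - 2q_D = 0, i.e. q_D = (261 - q_K)/2.
Kestrel substitutes q_D(q_K) into its own profit: π_K = q_K(273 - q_K - (261 - q_K)/2) - 65q_K = (285/2 - (1/2)q_K)q_K - 65q_K.
The leader's first-order condition 155/2 - q_K = 0 yields q_K = 155/2.
Then q_D = (261 - 155/2)/2 = 367/4.

91.75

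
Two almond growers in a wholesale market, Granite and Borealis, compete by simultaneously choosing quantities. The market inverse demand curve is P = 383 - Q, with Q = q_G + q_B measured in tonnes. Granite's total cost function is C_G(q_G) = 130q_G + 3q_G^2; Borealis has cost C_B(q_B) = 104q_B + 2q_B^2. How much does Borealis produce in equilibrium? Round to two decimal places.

42.11

Granite's profit: π_G = (383 - Q)q_G - (130q_G + 3q_G²). Setting ∂π_G/∂q_G = 0: 253 - 8q_G - (q_B) = 0.
Borealis's first-order condition: 279 - 6q_B - (q_G) = 0.
So q_G = (253 - q_B)/8 and q_B = (279 - q_G)/6.
Solving the pair: q_G = 1239/47, q_B = 1979/47.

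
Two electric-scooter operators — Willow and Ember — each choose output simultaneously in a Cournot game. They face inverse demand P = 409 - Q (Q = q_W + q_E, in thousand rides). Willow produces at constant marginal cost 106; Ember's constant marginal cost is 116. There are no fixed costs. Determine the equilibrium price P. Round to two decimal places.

210.33

Willow's profit: π_W = (409 - Q)q_W - (106q_W). Setting ∂π_W/∂q_W = 0: 303 - 2q_W - (q_E) = 0.
Ember's profit: π_E = (409 - Q)q_E - (116q_E). Setting ∂π_E/∂q_E = 0: 293 - 2q_E - (q_W) = 0.
So q_W = (303 - q_E)/2 and q_E = (293 - q_W)/2.
Substituting one into the other gives q_W = 313/3 and q_E = 283/3.
Total output Q = 596/3, so price P = 409 - 596/3 = 631/3.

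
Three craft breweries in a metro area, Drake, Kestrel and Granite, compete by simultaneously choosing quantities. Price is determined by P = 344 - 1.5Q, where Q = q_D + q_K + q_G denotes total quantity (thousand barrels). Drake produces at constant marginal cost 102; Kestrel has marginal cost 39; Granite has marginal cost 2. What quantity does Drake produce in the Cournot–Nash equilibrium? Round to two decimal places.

Drake's profit: π_D = (344 - 1.5Q)q_D - (102q_D). Setting ∂π_D/∂q_D = 0: 242 - 3q_D - (3/2)(q_K + q_G) = 0.
Kestrel's profit: π_K = (344 - 1.5Q)q_K - (39q_K). Setting ∂π_K/∂q_K = 0: 305 - 3q_K - (3/2)(q_D + q_G) = 0.
Granite's first-order condition: 342 - 3q_G - (3/2)(q_D + q_K) = 0.
Summing all 3 equations gives 889 − 6Q = 0, hence Q = 889/6.
Back-substituting: q_D = (242 − 889/4)/(3/2) = 79/6, q_K = (305 − 889/4)/(3/2) = 331/6, q_G = (342 − 889/4)/(3/2) = 479/6.

13.17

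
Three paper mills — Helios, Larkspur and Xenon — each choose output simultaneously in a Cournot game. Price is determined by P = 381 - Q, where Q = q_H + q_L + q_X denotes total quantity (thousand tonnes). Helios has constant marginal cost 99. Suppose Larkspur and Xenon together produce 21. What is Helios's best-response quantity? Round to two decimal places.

With rivals' combined output fixed at 21, Helios's profit is π_H = (381 - 21 - q_H)q_H - (99q_H) = (360 - q_H)q_H - (99q_H).
∂π_H/∂q_H = 261 - 2q_H = 0, so q_H = 261/2.

130.50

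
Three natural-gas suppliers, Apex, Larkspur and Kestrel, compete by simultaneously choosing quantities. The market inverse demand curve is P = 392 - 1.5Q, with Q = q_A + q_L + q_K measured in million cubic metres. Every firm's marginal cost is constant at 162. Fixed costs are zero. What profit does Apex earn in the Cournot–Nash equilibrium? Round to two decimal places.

Each firm earns π_i = (392 - 1.5Q)q_i - 162q_i.
Setting ∂π_i/∂q_i = 0 with rivals' quantities fixed: 230 - 3q_i - (3/2)·Σ_{j≠i} q_j = 0.
By symmetry each firm produces the same amount; substituting Σ_{j≠i} q_j = 2q_i yields q_i = 230/6 = 115/3.
Price P = 392 - (3/2)·115 = 439/2.
Apex's profit: (439/2 - 162)·(115/3) = 2204.1667.

2204.17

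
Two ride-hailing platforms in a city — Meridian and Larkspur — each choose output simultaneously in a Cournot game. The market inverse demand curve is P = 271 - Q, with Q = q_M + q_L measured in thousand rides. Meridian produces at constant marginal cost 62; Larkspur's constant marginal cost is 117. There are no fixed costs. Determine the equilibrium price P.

Meridian's profit: π_M = (271 - Q)q_M - (62q_M). Setting ∂π_M/∂q_M = 0: 209 - 2q_M - (q_L) = 0.
Larkspur's profit: π_L = (271 - Q)q_L - (117q_L). Setting ∂π_L/∂q_L = 0: 154 - 2q_L - (q_M) = 0.
Rearranging gives the reaction functions q_M = (209 - q_L)/2 and q_L = (154 - q_M)/2.
Substituting one into the other gives q_M = 88 and q_L = 33.
Total output Q = 121, so price P = 271 - 121 = 150.

150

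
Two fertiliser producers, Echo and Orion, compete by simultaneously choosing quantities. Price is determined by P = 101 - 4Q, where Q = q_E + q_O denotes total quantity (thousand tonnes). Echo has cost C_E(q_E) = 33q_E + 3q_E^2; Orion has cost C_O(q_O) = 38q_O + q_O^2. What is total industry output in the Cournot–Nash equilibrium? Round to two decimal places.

8.37

Echo's profit: π_E = (101 - 4Q)q_E - (33q_E + 3q_E²). Setting ∂π_E/∂q_E = 0: 68 - 14q_E - 4(q_O) = 0.
Orion's first-order condition: 63 - 10q_O - 4(q_E) = 0.
Best responses: q_E = (68 - 4q_O)/14, q_O = (63 - 4q_E)/10.
Solving the pair: q_E = 107/31, q_O = 305/62.
Total output Q = 107/31 + 305/62 = 519/62.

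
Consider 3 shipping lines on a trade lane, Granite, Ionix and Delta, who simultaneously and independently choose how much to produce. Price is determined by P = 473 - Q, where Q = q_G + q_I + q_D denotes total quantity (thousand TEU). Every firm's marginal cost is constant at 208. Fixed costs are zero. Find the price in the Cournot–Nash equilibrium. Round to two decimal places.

274.25

A representative firm's profit is π_i = q_i(473 - Q) - 208q_i.
First-order condition (treating rivals' output as given): 265 - 2q_i - Σ_{j≠i} q_j = 0.
With identical firms every q_j equals q_i, so Σ_{j≠i} q_j = 2q_i and 265 = 4q_i, giving q_i = 265/4.
Total output Q = 795/4, so price P = 473 - 795/4 = 1097/4.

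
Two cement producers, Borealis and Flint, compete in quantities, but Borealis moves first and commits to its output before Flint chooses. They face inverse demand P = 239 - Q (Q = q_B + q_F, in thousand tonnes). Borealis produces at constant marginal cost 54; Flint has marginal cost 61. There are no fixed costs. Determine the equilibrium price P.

102

The follower Flint best-responds to any q_B: π_F = (239 - Q)q_F - 61q_F.
∂π_F/∂q_F = 178 - q_B - 2q_F = 0 gives the reaction function q_F = (178 - q_B)/2.
The leader anticipates this reaction. Substituting into P = 239 - Q gives P = 150 - (1/2)q_B, so π_B = (150 - (1/2)q_B)q_B - 54q_B.
Maximising: ∂π_B/∂q_B = 96 - q_B = 0, giving q_B = 96.
Then q_F = (178 - 96)/2 = 41.
Total output Q = 137, so price P = 239 - 137 = 102.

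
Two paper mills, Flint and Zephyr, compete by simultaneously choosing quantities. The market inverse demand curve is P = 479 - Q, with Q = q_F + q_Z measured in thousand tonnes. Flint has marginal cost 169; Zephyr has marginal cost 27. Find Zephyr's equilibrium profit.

Flint's profit: π_F = (479 - Q)q_F - (169q_F). Setting ∂π_F/∂q_F = 0: 310 - 2q_F - (q_Z) = 0.
Zephyr's first-order condition: 452 - 2q_Z - (q_F) = 0.
Best responses: q_F = (310 - q_Z)/2, q_Z = (452 - q_F)/2.
Substituting one into the other gives q_F = 56 and q_Z = 198.
Price P = 479 - 254 = 225.
Zephyr's profit: (225 - 27)·198 = 39204.

39204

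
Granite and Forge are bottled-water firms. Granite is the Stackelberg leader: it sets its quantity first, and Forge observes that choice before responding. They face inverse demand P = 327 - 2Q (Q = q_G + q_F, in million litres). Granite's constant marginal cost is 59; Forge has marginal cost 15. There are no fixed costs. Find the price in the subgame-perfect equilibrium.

115

The follower Forge best-responds to any q_G: π_F = (327 - 2Q)q_F - 15q_F.
Follower FOC: 312 - 2q_G - 4q_F = 0, so q_F(q_G) = (312 - 2q_G)/4.
Granite substitutes q_F(q_G) into its own profit: π_G = q_G(327 - 2q_G - (312 - 2q_G)/2) - 59q_G = (171 - q_G)q_G - 59q_G.
Maximising: ∂π_G/∂q_G = 112 - 2q_G = 0, giving q_G = 56.
Then q_F = (312 - 2·56)/4 = 50.
Total output Q = 106, so price P = 327 - 2·106 = 115.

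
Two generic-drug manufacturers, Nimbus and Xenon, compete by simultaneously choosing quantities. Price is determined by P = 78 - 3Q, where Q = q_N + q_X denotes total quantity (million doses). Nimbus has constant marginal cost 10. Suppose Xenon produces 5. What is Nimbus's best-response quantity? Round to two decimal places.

With the rival's output fixed at 5, Nimbus's profit is π_N = (78 - 3·5 - 3q_N)q_N - (10q_N) = (63 - 3q_N)q_N - (10q_N).
∂π_N/∂q_N = 53 - 6q_N = 0, so q_N = 53/6.

8.83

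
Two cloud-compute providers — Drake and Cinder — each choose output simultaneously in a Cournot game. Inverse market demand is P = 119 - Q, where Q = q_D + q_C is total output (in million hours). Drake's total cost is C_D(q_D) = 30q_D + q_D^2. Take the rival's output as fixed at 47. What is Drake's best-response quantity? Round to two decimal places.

With the rival's output fixed at 47, Drake's profit is π_D = (119 - 47 - q_D)q_D - (30q_D + q_D²) = (72 - q_D)q_D - (30q_D + q_D²).
∂π_D/∂q_D = 42 - 4q_D = 0, so q_D = 21/2.

10.50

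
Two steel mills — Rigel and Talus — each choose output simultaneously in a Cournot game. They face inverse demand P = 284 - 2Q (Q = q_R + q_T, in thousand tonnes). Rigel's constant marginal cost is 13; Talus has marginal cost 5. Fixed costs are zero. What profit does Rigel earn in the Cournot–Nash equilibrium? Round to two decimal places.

3842.72

Rigel's profit: π_R = (284 - 2Q)q_R - (13q_R). Setting ∂π_R/∂q_R = 0: 271 - 4q_R - 2(q_T) = 0.
Talus's first-order condition: 279 - 4q_T - 2(q_R) = 0.
Rearranging gives the reaction functions q_R = (271 - 2q_T)/4 and q_T = (279 - 2q_R)/4.
Solving the pair: q_R = 263/6, q_T = 287/6.
Price P = 284 - 2·(275/3) = 302/3.
Rigel's profit: (302/3 - 13)·(263/6) = 3842.7222.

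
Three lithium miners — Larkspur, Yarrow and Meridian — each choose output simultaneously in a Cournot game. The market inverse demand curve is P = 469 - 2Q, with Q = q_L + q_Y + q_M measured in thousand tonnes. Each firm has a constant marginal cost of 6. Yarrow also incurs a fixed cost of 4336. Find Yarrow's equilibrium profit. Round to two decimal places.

2363.03

Each firm earns π_i = (469 - 2Q)q_i - 6q_i.
First-order condition (treating rivals' output as given): 463 - 4q_i - 2·Σ_{j≠i} q_j = 0.
With identical firms every q_j equals q_i, so Σ_{j≠i} q_j = 2q_i and 463 = 8q_i, giving q_i = 463/8.
Price P = 469 - 2·(1389/8) = 487/4.
Yarrow's profit: (487/4 - 6)·(463/8) - 4336 = 2363.0313.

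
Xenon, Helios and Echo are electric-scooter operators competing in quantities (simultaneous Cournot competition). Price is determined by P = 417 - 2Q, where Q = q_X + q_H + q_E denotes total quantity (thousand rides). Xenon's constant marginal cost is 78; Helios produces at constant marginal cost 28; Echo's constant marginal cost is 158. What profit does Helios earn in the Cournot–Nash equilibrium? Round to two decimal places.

10117.53

Xenon's profit: π_X = (417 - 2Q)q_X - (78q_X). Setting ∂π_X/∂q_X = 0: 339 - 4q_X - 2(q_H + q_E) = 0.
Helios's first-order condition: 389 - 4q_H - 2(q_X + q_E) = 0.
Echo's profit: π_E = (417 - 2Q)q_E - (158q_E). Setting ∂π_E/∂q_E = 0: 259 - 4q_E - 2(q_X + q_H) = 0.
Summing all 3 equations gives 987 − 8Q = 0, hence Q = 987/8.
Back-substituting: q_X = (339 − 987/4)/2 = 369/8, q_H = (389 − 987/4)/2 = 569/8, q_E = (259 − 987/4)/2 = 49/8.
Price P = 417 - 2·(987/8) = 681/4.
Helios's profit: (681/4 - 28)·(569/8) = 10117.5313.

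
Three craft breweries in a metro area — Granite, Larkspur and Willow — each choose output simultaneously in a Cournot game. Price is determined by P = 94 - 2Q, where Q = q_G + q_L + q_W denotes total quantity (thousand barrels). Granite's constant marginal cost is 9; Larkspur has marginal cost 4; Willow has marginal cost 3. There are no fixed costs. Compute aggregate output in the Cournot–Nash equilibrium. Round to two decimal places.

33.25

Granite's profit: π_G = (94 - 2Q)q_G - (9q_G). Setting ∂π_G/∂q_G = 0: 85 - 4q_G - 2(q_L + q_W) = 0.
Larkspur's profit: π_L = (94 - 2Q)q_L - (4q_L). Setting ∂π_L/∂q_L = 0: 90 - 4q_L - 2(q_G + q_W) = 0.
Willow's first-order condition: 91 - 4q_W - 2(q_G + q_L) = 0.
Adding the 3 first-order conditions: 266 − 8Q = 0, so Q = 133/4.
Back-substituting: q_G = (85 − 133/2)/2 = 37/4, q_L = (90 − 133/2)/2 = 47/4, q_W = (91 − 133/2)/2 = 49/4.
Total output Q = 37/4 + 47/4 + 49/4 = 133/4.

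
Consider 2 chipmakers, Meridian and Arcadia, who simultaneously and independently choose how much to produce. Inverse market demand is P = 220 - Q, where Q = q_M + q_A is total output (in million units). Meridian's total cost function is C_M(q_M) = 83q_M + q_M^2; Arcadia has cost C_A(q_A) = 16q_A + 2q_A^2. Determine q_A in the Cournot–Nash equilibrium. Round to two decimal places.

Meridian's profit: π_M = (220 - Q)q_M - (83q_M + q_M²). Setting ∂π_M/∂q_M = 0: 137 - 4q_M - (q_A) = 0.
Arcadia's first-order condition: 204 - 6q_A - (q_M) = 0.
Rearranging gives the reaction functions q_M = (137 - q_A)/4 and q_A = (204 - q_M)/6.
Solving the pair: q_M = 618/23, q_A = 679/23.

29.52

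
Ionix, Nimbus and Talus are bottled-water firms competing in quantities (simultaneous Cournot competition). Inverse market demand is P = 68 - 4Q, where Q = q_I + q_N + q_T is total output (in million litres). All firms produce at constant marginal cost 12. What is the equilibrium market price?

26

Each firm earns π_i = (68 - 4Q)q_i - 12q_i.
First-order condition (treating rivals' output as given): 56 - 8q_i - 4·Σ_{j≠i} q_j = 0.
By symmetry each firm produces the same amount; substituting Σ_{j≠i} q_j = 2q_i yields q_i = 56/16 = 7/2.
Total output Q = 21/2, so price P = 68 - 4·(21/2) = 26.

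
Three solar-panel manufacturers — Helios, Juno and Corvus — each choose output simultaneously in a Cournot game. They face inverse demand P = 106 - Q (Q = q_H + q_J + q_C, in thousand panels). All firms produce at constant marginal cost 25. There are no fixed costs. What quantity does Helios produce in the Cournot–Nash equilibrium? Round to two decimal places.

A representative firm's profit is π_i = q_i(106 - Q) - 25q_i.
Setting ∂π_i/∂q_i = 0 with rivals' quantities fixed: 81 - 2q_i - Σ_{j≠i} q_j = 0.
With identical firms every q_j equals q_i, so Σ_{j≠i} q_j = 2q_i and 81 = 4q_i, giving q_i = 81/4.

20.25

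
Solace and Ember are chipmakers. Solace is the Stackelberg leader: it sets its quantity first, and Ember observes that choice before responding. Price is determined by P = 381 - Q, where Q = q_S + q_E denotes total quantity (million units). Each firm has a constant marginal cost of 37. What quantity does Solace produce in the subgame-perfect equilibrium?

The follower Ember best-responds to any q_S: π_E = (381 - Q)q_E - 37q_E.
Follower FOC: 344 - q_S - 2q_E = 0, so q_E(q_S) = (344 - q_S)/2.
Solace substitutes q_E(q_S) into its own profit: π_S = q_S(381 - q_S - (344 - q_S)/2) - 37q_S = (209 - (1/2)q_S)q_S - 37q_S.
Maximising: ∂π_S/∂q_S = 172 - q_S = 0, giving q_S = 172.
Then q_E = (344 - 172)/2 = 86.

172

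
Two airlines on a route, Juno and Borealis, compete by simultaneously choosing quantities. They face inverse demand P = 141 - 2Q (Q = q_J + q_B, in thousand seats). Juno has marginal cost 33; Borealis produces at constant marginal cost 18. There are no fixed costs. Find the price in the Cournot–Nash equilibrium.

Juno's profit: π_J = (141 - 2Q)q_J - (33q_J). Setting ∂π_J/∂q_J = 0: 108 - 4q_J - 2(q_B) = 0.
Borealis's profit: π_B = (141 - 2Q)q_B - (18q_B). Setting ∂π_B/∂q_B = 0: 123 - 4q_B - 2(q_J) = 0.
So q_J = (108 - 2q_B)/4 and q_B = (123 - 2q_J)/4.
Solving the pair: q_J = 31/2, q_B = 23.
Total output Q = 77/2, so price P = 141 - 2·(77/2) = 64.

64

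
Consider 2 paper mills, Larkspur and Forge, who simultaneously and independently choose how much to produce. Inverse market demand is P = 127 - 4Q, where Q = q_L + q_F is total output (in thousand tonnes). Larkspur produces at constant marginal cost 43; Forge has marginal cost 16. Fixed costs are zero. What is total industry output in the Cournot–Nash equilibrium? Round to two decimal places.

16.25

Larkspur's profit: π_L = (127 - 4Q)q_L - (43q_L). Setting ∂π_L/∂q_L = 0: 84 - 8q_L - 4(q_F) = 0.
Forge's first-order condition: 111 - 8q_F - 4(q_L) = 0.
Best responses: q_L = (84 - 4q_F)/8, q_F = (111 - 4q_L)/8.
Solving the pair: q_L = 19/4, q_F = 23/2.
Total output Q = 19/4 + 23/2 = 65/4.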